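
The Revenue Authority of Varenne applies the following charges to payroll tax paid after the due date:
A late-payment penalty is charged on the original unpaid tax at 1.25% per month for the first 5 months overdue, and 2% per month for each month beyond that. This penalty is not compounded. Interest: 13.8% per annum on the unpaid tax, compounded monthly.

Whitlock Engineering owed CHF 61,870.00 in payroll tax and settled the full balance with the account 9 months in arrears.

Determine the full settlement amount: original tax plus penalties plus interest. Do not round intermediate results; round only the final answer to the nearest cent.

CHF 77,392.63

Penalty, months 1–5: 5 × 1.25% × CHF 61,870.00 = CHF 3,866.88…
Penalty, months 6–9: 4 × 2% × CHF 61,870.00 = CHF 4,949.60
Interest (13.8%/yr ÷ 12 = 1.15%/month): CHF 61,870.00 × ((1 + 0.0115)^9 − 1) = CHF 6,706.1501…
Total = CHF 61,870.00 + CHF 8,816.4750 + CHF 6,706.1501… = CHF 77,392.63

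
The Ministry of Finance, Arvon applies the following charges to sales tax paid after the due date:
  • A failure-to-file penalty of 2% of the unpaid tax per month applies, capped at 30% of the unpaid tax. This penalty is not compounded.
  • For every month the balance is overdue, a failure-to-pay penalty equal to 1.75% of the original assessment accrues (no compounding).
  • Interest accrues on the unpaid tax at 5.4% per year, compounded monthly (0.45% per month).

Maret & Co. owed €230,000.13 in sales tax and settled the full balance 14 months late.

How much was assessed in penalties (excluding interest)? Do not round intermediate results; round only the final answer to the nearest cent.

Failure-to-file: 14 × 2% × €230,000.13 = €64,400.04… (under the 30% cap)
Failure-to-pay penalty: 14 × 1.75% × €230,000.13 = €56,350.03…
Total penalty = €64,400.04… + €56,350.03… = €120,750.07

€120,750.07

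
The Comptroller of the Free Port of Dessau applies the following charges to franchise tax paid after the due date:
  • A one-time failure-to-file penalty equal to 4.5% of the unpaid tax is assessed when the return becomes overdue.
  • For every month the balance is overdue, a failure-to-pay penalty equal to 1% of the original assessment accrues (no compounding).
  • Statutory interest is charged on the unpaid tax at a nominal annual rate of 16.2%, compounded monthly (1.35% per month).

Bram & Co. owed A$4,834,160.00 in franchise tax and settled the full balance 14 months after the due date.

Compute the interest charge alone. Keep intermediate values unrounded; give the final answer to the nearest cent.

A$998,324.09

Interest: A$4,834,160.00 × ((1 + 0.0135)^14 − 1) = A$4,834,160.00 × 0.2065145… = A$998,324.0915…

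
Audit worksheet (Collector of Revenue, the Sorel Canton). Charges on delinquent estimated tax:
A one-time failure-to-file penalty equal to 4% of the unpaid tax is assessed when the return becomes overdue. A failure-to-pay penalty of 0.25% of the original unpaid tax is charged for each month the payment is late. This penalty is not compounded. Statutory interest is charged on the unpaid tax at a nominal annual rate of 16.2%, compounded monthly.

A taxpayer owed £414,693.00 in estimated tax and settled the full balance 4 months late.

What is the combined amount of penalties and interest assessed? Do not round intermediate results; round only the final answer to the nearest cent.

£43,585.63

Failure-to-file penalty: 4% × £414,693.00 = £16,587.72
Failure-to-pay penalty: 4 × 0.25% × £414,693.00 = £4,146.93
Interest (16.2%/yr ÷ 12 = 1.35%/month): £414,693.00 × ((1 + 0.0135)^4 − 1) = £22,850.9838…
Penalties + interest = £20,734.6500 + £22,850.9838… = £43,585.63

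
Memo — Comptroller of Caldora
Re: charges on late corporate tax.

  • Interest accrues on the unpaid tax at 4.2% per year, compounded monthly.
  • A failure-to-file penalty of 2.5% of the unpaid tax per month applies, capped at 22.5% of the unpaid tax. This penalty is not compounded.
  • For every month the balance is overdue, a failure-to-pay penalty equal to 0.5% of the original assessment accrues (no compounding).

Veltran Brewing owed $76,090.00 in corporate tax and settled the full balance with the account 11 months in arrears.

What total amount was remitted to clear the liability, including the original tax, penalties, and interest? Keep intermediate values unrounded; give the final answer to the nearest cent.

$100,376.47

Failure-to-file: 11 × 2.5% × $76,090.00 = $20,924.75, capped at 22.5% × $76,090.00 = $17,120.25
Failure-to-pay penalty: 11 × 0.5% × $76,090.00 = $4,184.95
Interest (4.2%/yr ÷ 12 = 0.35%/month): $76,090.00 × ((1 + 0.0035)^11 − 1) = $2,981.2727…
Total = $76,090.00 + $21,305.2000 + $2,981.2727… = $100,376.47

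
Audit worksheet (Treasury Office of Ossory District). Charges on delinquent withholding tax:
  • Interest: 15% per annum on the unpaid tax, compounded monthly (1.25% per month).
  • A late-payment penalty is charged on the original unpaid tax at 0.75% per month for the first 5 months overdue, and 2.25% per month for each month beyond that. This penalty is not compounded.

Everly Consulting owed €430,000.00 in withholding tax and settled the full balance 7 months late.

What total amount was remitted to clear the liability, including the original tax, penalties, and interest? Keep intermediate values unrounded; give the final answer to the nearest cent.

Penalty, months 1–5: 5 × 0.75% × €430,000.00 = €16,125.00
Penalty, months 6–7: 2 × 2.25% × €430,000.00 = €19,350.00
Interest: €430,000.00 × ((1 + 0.0125)^7 − 1) = €430,000.00 × 0.0908505… = €39,065.7022…
Total = €430,000.00 + €35,475.0000 + €39,065.7022… = €504,540.70

€504,540.70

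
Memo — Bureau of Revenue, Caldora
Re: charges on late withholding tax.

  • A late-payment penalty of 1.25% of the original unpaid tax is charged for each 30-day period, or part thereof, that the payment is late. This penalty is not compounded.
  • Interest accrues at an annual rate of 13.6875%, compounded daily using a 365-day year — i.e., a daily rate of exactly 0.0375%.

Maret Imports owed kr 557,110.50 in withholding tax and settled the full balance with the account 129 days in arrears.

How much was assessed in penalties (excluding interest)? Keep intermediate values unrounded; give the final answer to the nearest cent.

kr 34,819.41

Penalty periods: ⌈129/30⌉ = 5; penalty = 5 × 1.25% × kr 557,110.50 = kr 34,819.41…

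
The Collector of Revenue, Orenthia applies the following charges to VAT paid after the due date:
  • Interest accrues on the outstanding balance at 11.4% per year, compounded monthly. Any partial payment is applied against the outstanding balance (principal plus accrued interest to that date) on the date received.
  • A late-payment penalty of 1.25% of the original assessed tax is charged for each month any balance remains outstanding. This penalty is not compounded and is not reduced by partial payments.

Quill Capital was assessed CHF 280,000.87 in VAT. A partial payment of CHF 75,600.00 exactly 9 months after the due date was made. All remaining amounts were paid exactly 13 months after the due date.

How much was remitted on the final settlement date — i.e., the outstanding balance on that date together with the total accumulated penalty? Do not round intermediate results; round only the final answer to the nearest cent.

CHF 283,608.51

Monthly rate = 11.4% ÷ 12 = 0.95%
Balance at month 9: CHF 280,000.8700 × (1 + 0.0095)^9 = CHF 304,871.1228…
After CHF 75,600.00 payment: CHF 304,871.1228… − CHF 75,600.00 = CHF 229,271.1228…
Balance at month 13: CHF 229,271.1228… × (1 + 0.0095)^4 = CHF 238,108.3640…
Penalty: 13 × 1.25% × CHF 280,000.87 = CHF 45,500.14…
Final settlement = outstanding balance + penalty = CHF 238,108.3640… + CHF 45,500.14… = CHF 283,608.51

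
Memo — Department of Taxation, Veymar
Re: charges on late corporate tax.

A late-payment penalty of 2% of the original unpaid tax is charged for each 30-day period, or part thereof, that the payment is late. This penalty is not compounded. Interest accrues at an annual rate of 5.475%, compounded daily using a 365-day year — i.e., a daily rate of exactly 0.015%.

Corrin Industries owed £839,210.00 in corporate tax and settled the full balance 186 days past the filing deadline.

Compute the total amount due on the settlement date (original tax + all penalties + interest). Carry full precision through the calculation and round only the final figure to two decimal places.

Penalty periods: ⌈186/30⌉ = 7; penalty = 7 × 2% × £839,210.00 = £117,489.40
Interest: £839,210.00 × ((1 + 0.00015)^186 − 1) = £839,210.00 × 0.02829070… = £23,741.8371…
Total = £839,210.00 + £117,489.4000 + £23,741.8371… = £980,441.24

£980,441.24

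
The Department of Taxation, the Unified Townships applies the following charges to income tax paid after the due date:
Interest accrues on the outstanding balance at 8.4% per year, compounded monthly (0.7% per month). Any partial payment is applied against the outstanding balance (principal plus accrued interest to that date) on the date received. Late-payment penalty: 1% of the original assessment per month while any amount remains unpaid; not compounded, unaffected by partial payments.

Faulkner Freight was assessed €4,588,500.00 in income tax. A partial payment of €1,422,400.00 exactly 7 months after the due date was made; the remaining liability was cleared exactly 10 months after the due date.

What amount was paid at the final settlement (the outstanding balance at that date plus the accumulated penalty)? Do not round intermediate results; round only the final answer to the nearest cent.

Balance at month 7: €4,588,500.0000 × (1 + 0.007)^7 = €4,818,113.5387…
After €1,422,400.00 payment: €4,818,113.5387… − €1,422,400.00 = €3,395,713.5387…
Balance at month 10: €3,395,713.5387… × (1 + 0.007)^3 = €3,467,523.8576…
Penalty: 10 × 1% × €4,588,500.00 = €458,850.00
Final settlement = outstanding balance + penalty = €3,467,523.8576… + €458,850.00 = €3,926,373.86

€3,926,373.86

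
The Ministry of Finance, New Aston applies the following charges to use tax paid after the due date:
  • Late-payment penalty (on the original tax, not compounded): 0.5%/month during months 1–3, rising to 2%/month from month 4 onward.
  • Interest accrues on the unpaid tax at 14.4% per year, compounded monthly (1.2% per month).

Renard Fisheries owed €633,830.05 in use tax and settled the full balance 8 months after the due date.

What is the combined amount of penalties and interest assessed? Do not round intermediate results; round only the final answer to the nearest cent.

€136,356.01

Penalty, months 1–3: 3 × 0.5% × €633,830.05 = €9,507.45…
Penalty, months 4–8: 5 × 2% × €633,830.05 = €63,383.01…
Interest: €633,830.05 × ((1 + 0.012)^8 − 1) = €633,830.05 × 0.1001302… = €63,465.5509…
Penalties + interest = €72,890.4558… + €63,465.5509… = €136,356.01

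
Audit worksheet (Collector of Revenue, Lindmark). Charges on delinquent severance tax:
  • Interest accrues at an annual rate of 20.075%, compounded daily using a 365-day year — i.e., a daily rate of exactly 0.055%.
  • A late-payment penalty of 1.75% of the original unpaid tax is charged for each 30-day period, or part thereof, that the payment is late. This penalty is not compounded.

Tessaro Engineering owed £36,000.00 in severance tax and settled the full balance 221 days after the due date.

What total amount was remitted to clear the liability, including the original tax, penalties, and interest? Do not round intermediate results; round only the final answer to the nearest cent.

Penalty periods: ⌈221/30⌉ = 8; penalty = 8 × 1.75% × £36,000.00 = £5,040.00
Interest: £36,000.00 × ((1 + 0.00055)^221 − 1) = £36,000.00 × 0.12920809… = £4,651.4914…
Total = £36,000.00 + £5,040.0000 + £4,651.4914… = £45,691.49

£45,691.49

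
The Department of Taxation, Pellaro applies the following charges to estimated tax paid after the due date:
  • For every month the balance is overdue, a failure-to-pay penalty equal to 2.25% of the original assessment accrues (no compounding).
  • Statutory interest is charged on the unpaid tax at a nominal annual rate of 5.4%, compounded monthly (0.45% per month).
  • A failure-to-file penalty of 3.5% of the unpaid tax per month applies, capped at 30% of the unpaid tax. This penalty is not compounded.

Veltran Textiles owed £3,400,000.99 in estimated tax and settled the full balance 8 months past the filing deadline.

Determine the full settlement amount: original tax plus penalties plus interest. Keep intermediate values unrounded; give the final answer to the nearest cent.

Failure-to-file: 8 × 3.5% × £3,400,000.99 = £952,000.28… (under the 30% cap)
Failure-to-pay penalty = 2.25% × £3,400,000.99 × 8 mo = £612,000.18…
Interest: £3,400,000.99 × ((1 + 0.0045)^8 − 1) = £3,400,000.99 × 0.0365721… = £124,345.2844…
Total = £3,400,000.99 + £1,564,000.4554 + £124,345.2844… = £5,088,346.73

£5,088,346.73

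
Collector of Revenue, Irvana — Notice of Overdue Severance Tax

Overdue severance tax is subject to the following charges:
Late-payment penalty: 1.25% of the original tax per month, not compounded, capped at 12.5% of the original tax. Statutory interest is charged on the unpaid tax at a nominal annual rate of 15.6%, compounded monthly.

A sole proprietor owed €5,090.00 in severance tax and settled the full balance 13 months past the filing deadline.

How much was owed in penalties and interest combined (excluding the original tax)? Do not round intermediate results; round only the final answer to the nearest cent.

€1,566.86

Penalty (uncapped): 13 × 1.25% × €5,090.00 = €827.13…; cap = 12.5% × €5,090.00 = €636.25 → penalty = €636.25
Interest (15.6%/yr ÷ 12 = 1.3%/month): €5,090.00 × ((1 + 0.013)^13 − 1) = €930.6111…
Penalties + interest = €636.2500 + €930.6111… = €1,566.86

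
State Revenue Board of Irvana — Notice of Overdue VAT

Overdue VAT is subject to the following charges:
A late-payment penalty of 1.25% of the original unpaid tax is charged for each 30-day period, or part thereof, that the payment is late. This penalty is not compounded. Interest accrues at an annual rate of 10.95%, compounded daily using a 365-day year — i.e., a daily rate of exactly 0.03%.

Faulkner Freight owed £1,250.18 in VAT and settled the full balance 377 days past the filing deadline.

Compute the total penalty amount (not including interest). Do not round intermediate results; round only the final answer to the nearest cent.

Penalty periods: ⌈377/30⌉ = 13; penalty = 13 × 1.25% × £1,250.18 = £203.15…

£203.15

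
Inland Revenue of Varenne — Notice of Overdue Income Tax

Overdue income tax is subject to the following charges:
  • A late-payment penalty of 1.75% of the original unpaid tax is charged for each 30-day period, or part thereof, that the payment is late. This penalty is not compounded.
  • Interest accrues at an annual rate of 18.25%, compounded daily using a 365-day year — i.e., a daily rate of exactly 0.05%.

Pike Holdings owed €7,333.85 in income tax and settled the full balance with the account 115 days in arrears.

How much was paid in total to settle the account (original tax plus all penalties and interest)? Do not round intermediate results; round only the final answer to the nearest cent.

€8,281.16

Penalty periods: ⌈115/30⌉ = 4; penalty = 4 × 1.75% × €7,333.85 = €513.37…
Interest: €7,333.85 × ((1 + 0.0005)^115 − 1) = €7,333.85 × 0.05917005… = €433.9443…
Total = €7,333.85 + €513.3695 + €433.9443… = €8,281.16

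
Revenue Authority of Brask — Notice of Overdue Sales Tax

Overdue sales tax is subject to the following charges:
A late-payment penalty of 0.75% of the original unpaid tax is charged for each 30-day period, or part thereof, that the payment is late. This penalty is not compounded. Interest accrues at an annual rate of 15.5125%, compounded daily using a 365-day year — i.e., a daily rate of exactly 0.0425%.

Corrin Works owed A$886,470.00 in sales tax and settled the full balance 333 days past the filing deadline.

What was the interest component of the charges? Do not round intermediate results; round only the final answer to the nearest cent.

A$134,738.71

Interest: A$886,470.00 × ((1 + 0.000425)^333 − 1) = A$886,470.00 × 0.15199467… = A$134,738.7140…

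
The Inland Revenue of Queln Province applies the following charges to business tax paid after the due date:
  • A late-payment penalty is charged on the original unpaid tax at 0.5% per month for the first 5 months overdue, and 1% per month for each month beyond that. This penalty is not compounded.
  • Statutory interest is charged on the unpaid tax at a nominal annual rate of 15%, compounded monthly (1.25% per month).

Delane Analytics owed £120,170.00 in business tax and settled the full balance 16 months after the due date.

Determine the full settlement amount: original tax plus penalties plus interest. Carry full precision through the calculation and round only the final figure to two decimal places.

Penalty, months 1–5: 5 × 0.5% × £120,170.00 = £3,004.25
Penalty, months 6–16: 11 × 1% × £120,170.00 = £13,218.70
Interest: £120,170.00 × ((1 + 0.0125)^16 − 1) = £120,170.00 × 0.2198895… = £26,424.1269…
Total = £120,170.00 + £16,222.9500 + £26,424.1269… = £162,817.08

£162,817.08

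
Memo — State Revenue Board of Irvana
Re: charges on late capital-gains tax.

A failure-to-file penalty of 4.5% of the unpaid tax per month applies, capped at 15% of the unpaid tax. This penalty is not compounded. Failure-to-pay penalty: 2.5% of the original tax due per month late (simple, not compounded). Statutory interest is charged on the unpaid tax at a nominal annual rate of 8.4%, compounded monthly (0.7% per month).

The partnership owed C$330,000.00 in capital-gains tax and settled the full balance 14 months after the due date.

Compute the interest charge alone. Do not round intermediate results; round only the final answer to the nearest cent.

C$33,853.48

Interest: C$330,000.00 × ((1 + 0.007)^14 − 1) = C$330,000.00 × 0.1025863… = C$33,853.4755…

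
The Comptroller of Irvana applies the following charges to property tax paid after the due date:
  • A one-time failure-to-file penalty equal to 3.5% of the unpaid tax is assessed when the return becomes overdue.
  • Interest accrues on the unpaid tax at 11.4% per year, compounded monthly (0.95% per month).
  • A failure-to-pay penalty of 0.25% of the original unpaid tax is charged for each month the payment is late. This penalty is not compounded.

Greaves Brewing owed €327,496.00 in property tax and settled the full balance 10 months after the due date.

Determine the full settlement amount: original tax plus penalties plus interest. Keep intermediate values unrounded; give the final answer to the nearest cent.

Failure-to-file penalty: 3.5% × €327,496.00 = €11,462.36
Failure-to-pay penalty: 10 × 0.25% × €327,496.00 = €8,187.40
Interest: €327,496.00 × ((1 + 0.0095)^10 − 1) = €327,496.00 × 0.0991659… = €32,476.4242…
Total = €327,496.00 + €19,649.7600 + €32,476.4242… = €379,622.18

€379,622.18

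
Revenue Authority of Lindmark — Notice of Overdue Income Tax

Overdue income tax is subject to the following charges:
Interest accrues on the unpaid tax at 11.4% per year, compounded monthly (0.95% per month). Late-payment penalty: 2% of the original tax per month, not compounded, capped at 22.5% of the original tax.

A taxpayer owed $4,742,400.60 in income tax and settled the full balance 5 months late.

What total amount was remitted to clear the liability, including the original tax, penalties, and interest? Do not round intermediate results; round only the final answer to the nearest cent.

$5,446,225.56

Penalty: 5 × 2% × $4,742,400.60 = $474,240.06 (below the 22.5% cap of $1,067,040.14…)
Interest: $4,742,400.60 × ((1 + 0.0095)^5 − 1) = $4,742,400.60 × 0.0484111… = $229,584.8987…
Total = $4,742,400.60 + $474,240.0600 + $229,584.8987… = $5,446,225.56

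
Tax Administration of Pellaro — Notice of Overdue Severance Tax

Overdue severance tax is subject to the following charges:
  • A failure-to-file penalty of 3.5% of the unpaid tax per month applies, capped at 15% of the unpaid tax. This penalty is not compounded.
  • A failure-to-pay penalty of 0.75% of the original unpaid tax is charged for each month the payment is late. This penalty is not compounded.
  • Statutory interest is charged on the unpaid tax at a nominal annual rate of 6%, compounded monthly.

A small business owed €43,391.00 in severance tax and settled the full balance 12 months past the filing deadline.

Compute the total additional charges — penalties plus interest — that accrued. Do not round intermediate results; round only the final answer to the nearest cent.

€13,090.10

Failure-to-file: 12 × 3.5% × €43,391.00 = €18,224.22, capped at 15% × €43,391.00 = €6,508.65
Failure-to-pay penalty = 0.75% × €43,391.00 × 12 mo = €3,905.19
Interest (6%/yr ÷ 12 = 0.5%/month): €43,391.00 × ((1 + 0.005)^12 − 1) = €2,676.2619…
Penalties + interest = €10,413.8400 + €2,676.2619… = €13,090.10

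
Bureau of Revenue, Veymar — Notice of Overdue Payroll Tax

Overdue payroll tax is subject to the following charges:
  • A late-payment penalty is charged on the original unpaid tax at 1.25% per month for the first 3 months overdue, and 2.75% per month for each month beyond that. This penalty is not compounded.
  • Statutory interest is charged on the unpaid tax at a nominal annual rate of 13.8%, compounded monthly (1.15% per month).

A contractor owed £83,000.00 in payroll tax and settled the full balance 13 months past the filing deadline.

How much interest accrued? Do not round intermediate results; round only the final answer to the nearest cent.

£13,301.85

Interest: £83,000.00 × ((1 + 0.0115)^13 − 1) = £83,000.00 × 0.1602632… = £13,301.8488…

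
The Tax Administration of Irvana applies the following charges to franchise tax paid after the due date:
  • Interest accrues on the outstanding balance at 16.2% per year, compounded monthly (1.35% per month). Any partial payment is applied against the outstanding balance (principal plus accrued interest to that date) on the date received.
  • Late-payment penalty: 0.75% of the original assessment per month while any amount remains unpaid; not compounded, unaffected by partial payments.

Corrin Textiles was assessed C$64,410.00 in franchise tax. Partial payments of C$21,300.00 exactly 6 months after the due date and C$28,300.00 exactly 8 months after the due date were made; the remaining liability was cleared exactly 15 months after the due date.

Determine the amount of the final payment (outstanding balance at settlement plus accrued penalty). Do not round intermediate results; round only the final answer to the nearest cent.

Balance at month 6: C$64,410.0000 × (1 + 0.0135)^6 = C$69,806.4926…
After C$21,300.00 payment: C$69,806.4926… − C$21,300.00 = C$48,506.4926…
Balance at month 8: C$48,506.4926… × (1 + 0.0135)^2 = C$49,825.0082…
After C$28,300.00 payment: C$49,825.0082… − C$28,300.00 = C$21,525.0082…
Balance at month 15: C$21,525.0082… × (1 + 0.0135)^7 = C$23,643.3818…
Penalty: 15 × 0.75% × C$64,410.00 = C$7,246.13…
Final settlement = outstanding balance + penalty = C$23,643.3818… + C$7,246.13… = C$30,889.51

C$30,889.51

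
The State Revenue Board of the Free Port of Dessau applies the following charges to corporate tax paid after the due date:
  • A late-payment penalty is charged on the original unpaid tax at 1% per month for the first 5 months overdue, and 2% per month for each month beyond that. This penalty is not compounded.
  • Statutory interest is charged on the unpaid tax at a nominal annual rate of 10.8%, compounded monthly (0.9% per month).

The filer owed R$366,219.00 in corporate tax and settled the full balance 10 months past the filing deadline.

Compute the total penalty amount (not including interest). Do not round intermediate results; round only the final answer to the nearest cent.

R$54,932.85

Penalty, months 1–5: 5 × 1% × R$366,219.00 = R$18,310.95
Penalty, months 6–10: 5 × 2% × R$366,219.00 = R$36,621.90
Total penalty = R$18,310.95 + R$36,621.90 = R$54,932.85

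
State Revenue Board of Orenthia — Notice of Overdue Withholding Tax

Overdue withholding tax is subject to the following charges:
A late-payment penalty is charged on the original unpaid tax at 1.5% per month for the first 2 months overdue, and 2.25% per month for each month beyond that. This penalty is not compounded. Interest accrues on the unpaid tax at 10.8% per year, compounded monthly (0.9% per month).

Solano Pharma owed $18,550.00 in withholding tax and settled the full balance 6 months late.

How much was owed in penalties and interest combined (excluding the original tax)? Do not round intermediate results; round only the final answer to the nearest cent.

$3,250.51

Penalty, months 1–2: 2 × 1.5% × $18,550.00 = $556.50
Penalty, months 3–6: 4 × 2.25% × $18,550.00 = $1,669.50
Interest: $18,550.00 × ((1 + 0.009)^6 − 1) = $18,550.00 × 0.0552297… = $1,024.5105…
Penalties + interest = $2,226.0000 + $1,024.5105… = $3,250.51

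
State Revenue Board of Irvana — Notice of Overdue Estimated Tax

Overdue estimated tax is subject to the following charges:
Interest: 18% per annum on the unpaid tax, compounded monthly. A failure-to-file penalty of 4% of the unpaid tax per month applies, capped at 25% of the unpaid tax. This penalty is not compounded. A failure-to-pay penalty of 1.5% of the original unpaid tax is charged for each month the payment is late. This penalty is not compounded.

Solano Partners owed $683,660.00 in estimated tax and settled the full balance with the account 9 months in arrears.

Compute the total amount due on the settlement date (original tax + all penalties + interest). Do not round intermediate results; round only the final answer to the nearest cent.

$1,044,899.09

Failure-to-file: 9 × 4% × $683,660.00 = $246,117.60, capped at 25% × $683,660.00 = $170,915.00
Failure-to-pay penalty: 9 × 1.5% × $683,660.00 = $92,294.10
Interest (18%/yr ÷ 12 = 1.5%/month): $683,660.00 × ((1 + 0.015)^9 − 1) = $98,029.9906…
Total = $683,660.00 + $263,209.1000 + $98,029.9906… = $1,044,899.09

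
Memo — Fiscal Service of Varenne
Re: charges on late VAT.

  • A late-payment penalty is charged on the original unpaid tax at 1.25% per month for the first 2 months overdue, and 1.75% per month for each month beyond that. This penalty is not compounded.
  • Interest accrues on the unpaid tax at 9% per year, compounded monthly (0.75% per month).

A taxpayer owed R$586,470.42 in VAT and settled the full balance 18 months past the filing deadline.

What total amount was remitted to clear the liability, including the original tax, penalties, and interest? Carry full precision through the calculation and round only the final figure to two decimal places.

R$849,772.41

Penalty, months 1–2: 2 × 1.25% × R$586,470.42 = R$14,661.76…
Penalty, months 3–18: 16 × 1.75% × R$586,470.42 = R$164,211.72…
Interest: R$586,470.42 × ((1 + 0.0075)^18 − 1) = R$586,470.42 × 0.1439604… = R$84,428.5096…
Total = R$586,470.42 + R$178,873.4781 + R$84,428.5096… = R$849,772.41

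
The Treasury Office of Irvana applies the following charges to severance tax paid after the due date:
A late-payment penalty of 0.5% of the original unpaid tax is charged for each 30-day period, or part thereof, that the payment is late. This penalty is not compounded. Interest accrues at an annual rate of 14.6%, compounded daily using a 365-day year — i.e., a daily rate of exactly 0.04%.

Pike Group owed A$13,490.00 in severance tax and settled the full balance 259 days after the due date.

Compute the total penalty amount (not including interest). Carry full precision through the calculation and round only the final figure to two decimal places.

A$607.05

Penalty periods: ⌈259/30⌉ = 9; penalty = 9 × 0.5% × A$13,490.00 = A$607.05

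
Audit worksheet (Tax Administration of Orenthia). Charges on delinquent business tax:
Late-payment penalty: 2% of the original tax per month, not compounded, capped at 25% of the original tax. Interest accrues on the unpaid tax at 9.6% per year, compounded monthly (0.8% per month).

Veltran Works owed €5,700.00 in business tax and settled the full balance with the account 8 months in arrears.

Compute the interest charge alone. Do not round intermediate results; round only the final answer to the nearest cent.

Interest: €5,700.00 × ((1 + 0.008)^8 − 1) = €5,700.00 × 0.0658210… = €375.1795…

€375.18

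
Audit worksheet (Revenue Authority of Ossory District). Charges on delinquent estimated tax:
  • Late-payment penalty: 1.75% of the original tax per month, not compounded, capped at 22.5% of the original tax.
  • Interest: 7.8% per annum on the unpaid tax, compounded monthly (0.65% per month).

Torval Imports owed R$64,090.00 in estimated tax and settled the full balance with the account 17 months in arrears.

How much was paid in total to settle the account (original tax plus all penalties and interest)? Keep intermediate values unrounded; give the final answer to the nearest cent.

Penalty (uncapped): 17 × 1.75% × R$64,090.00 = R$19,066.78…; cap = 22.5% × R$64,090.00 = R$14,420.25 → penalty = R$14,420.25
Interest: R$64,090.00 × ((1 + 0.0065)^17 − 1) = R$64,090.00 × 0.1164371… = R$7,462.4516…
Total = R$64,090.00 + R$14,420.2500 + R$7,462.4516… = R$85,972.70

R$85,972.70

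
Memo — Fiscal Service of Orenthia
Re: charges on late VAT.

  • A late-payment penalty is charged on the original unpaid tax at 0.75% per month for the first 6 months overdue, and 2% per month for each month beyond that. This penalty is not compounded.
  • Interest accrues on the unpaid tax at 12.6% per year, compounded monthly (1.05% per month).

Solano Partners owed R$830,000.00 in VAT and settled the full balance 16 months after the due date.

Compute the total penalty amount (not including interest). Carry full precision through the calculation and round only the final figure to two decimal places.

R$203,350.00

Penalty, months 1–6: 6 × 0.75% × R$830,000.00 = R$37,350.00
Penalty, months 7–16: 10 × 2% × R$830,000.00 = R$166,000.00
Total penalty = R$37,350.00 + R$166,000.00 = R$203,350.00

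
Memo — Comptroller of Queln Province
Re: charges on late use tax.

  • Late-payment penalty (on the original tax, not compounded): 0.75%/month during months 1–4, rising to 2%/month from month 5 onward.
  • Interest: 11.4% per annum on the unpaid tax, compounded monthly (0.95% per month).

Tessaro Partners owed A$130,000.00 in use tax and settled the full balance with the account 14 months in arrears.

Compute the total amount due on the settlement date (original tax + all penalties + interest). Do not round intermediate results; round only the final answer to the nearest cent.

Penalty, months 1–4: 4 × 0.75% × A$130,000.00 = A$3,900.00
Penalty, months 5–14: 10 × 2% × A$130,000.00 = A$26,000.00
Interest: A$130,000.00 × ((1 + 0.0095)^14 − 1) = A$130,000.00 × 0.1415331… = A$18,399.3088…
Total = A$130,000.00 + A$29,900.0000 + A$18,399.3088… = A$178,299.31

A$178,299.31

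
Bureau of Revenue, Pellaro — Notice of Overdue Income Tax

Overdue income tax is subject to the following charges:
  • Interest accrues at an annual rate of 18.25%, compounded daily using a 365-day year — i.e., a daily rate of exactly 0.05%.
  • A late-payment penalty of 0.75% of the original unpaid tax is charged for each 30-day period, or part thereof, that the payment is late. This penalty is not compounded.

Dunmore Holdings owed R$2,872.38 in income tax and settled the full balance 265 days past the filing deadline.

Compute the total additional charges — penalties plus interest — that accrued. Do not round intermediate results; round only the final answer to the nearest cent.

Penalty periods: ⌈265/30⌉ = 9; penalty = 9 × 0.75% × R$2,872.38 = R$193.89…
Interest: R$2,872.38 × ((1 + 0.0005)^265 − 1) = R$2,872.38 × 0.14164121… = R$406.8474…
Penalties + interest = R$193.8857… + R$406.8474… = R$600.73

R$600.73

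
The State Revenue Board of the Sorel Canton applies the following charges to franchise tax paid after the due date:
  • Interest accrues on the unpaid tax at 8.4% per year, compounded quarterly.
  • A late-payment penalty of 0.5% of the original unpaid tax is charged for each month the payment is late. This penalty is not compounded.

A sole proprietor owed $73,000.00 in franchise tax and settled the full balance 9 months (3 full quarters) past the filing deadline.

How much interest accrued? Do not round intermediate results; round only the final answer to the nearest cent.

$4,696.26

Interest (8.4%/yr ÷ 4 = 2.1%/quarter): $73,000.00 × ((1 + 0.021)^3 − 1) = $4,696.2551…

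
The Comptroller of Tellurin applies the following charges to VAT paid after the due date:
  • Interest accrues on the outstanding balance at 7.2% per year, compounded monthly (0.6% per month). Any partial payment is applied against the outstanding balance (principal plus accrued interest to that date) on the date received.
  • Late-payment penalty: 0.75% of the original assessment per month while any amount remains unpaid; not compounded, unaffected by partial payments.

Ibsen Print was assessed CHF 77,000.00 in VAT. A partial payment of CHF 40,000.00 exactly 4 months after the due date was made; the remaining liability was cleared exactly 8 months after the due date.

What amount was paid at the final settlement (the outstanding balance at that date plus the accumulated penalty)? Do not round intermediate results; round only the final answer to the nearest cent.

CHF 44,425.88

Balance at month 4: CHF 77,000.0000 × (1 + 0.006)^4 = CHF 78,864.6986…
After CHF 40,000.00 payment: CHF 78,864.6986… − CHF 40,000.00 = CHF 38,864.6986…
Balance at month 8: CHF 38,864.6986… × (1 + 0.006)^4 = CHF 39,805.8798…
Penalty: 8 × 0.75% × CHF 77,000.00 = CHF 4,620.00
Final settlement = outstanding balance + penalty = CHF 39,805.8798… + CHF 4,620.00 = CHF 44,425.88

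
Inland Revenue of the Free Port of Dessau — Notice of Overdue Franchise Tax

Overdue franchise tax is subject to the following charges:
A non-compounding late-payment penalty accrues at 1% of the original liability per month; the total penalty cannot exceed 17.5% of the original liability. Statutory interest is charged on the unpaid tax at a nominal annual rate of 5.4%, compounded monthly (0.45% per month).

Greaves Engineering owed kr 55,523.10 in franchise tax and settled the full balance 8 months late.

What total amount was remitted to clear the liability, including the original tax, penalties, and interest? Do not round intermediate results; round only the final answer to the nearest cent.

Penalty: 8 × 1% × kr 55,523.10 = kr 4,441.85… (below the 17.5% cap of kr 9,716.54…)
Interest: kr 55,523.10 × ((1 + 0.0045)^8 − 1) = kr 55,523.10 × 0.0365721… = kr 2,030.5981…
Total = kr 55,523.10 + kr 4,441.8480 + kr 2,030.5981… = kr 61,995.55

kr 61,995.55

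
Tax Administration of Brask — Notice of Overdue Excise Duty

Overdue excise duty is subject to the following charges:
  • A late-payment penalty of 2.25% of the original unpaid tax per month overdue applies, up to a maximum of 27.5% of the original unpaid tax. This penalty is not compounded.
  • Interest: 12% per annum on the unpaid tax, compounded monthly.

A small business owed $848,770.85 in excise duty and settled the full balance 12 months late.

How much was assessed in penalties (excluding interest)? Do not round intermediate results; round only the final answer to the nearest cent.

$229,168.13

Penalty: 12 × 2.25% × $848,770.85 = $229,168.13… (below the 27.5% cap of $233,411.98…)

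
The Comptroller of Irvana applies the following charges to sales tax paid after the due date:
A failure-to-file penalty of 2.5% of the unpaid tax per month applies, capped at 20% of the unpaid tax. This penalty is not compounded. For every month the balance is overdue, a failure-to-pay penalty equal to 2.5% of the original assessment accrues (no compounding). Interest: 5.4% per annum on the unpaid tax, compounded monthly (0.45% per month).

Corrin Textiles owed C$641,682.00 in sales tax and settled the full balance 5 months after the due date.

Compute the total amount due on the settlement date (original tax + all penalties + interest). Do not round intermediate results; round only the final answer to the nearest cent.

Failure-to-file: 5 × 2.5% × C$641,682.00 = C$80,210.25 (under the 20% cap)
Failure-to-pay penalty: 5 × 2.5% × C$641,682.00 = C$80,210.25
Interest: C$641,682.00 × ((1 + 0.0045)^5 − 1) = C$641,682.00 × 0.0227034… = C$14,568.3717…
Total = C$641,682.00 + C$160,420.5000 + C$14,568.3717… = C$816,670.87

C$816,670.87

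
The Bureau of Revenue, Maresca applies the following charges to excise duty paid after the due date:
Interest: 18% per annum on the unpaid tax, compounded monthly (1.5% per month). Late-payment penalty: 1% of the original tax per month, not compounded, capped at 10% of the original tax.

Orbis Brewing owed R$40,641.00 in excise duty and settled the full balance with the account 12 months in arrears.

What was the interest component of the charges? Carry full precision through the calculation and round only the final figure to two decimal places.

Interest: R$40,641.00 × ((1 + 0.015)^12 − 1) = R$40,641.00 × 0.1956182… = R$7,950.1181…

R$7,950.12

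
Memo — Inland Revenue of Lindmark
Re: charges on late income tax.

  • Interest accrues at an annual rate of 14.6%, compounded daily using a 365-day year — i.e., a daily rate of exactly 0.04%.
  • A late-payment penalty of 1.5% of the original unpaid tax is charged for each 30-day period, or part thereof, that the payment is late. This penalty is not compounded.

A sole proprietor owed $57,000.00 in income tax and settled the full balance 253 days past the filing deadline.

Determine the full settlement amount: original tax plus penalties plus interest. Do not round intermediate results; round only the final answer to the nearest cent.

$70,764.11

Penalty periods: ⌈253/30⌉ = 9; penalty = 9 × 1.5% × $57,000.00 = $7,695.00
Interest: $57,000.00 × ((1 + 0.0004)^253 − 1) = $57,000.00 × 0.10647553… = $6,069.1052…
Total = $57,000.00 + $7,695.0000 + $6,069.1052… = $70,764.11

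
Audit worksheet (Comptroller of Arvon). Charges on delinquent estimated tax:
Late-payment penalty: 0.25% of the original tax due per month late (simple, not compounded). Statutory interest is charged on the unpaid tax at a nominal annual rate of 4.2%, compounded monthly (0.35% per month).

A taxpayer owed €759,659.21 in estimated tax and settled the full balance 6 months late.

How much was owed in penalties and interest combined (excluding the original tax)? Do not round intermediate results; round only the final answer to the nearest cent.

€27,487.97

Late-payment penalty: 6 × 0.25% × €759,659.21 = €11,394.89…
Interest: €759,659.21 × ((1 + 0.0035)^6 − 1) = €759,659.21 × 0.0211846… = €16,093.0839…
Penalties + interest = €11,394.8882… + €16,093.0839… = €27,487.97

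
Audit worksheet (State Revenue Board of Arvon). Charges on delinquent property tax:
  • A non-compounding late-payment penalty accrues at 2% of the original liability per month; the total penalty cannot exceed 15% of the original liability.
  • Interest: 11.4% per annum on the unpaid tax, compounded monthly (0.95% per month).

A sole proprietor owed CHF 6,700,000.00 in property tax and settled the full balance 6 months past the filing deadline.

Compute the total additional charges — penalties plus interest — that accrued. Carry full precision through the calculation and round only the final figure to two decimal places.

Penalty: 6 × 2% × CHF 6,700,000.00 = CHF 804,000.00 (below the 15% cap of CHF 1,005,000.00)
Interest: CHF 6,700,000.00 × ((1 + 0.0095)^6 − 1) = CHF 6,700,000.00 × 0.0583710… = CHF 391,085.8349…
Penalties + interest = CHF 804,000.0000 + CHF 391,085.8349… = CHF 1,195,085.83

CHF 1,195,085.83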